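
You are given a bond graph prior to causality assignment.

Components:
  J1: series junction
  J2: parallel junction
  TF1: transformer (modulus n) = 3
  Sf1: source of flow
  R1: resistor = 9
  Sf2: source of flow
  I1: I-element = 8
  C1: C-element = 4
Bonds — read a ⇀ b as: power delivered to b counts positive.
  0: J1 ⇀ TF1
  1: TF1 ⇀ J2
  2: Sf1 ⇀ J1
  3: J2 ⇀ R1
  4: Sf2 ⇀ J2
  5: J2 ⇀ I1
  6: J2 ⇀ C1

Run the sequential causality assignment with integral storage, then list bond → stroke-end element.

bond 2 |Sf1  (source Sf1 imposes f)
bond 4 |Sf2  (Sf2: flow source, stroke at near end)
bond 0 |J1  (common-f at J1 fixed by 2)
bond 1 |TF1  (through TF1, causality passes straight; one stroke at TF1)
bond 5 |I1  (I1 integral (f out))
bond 6 |J2  (C1: C, integral causality)
bond 3 |R1  (common-e at J2 fixed by 6)

#0 |J1
#1 |TF1
#2 |Sf1
#3 |R1
#4 |Sf2
#5 |I1
#6 |J2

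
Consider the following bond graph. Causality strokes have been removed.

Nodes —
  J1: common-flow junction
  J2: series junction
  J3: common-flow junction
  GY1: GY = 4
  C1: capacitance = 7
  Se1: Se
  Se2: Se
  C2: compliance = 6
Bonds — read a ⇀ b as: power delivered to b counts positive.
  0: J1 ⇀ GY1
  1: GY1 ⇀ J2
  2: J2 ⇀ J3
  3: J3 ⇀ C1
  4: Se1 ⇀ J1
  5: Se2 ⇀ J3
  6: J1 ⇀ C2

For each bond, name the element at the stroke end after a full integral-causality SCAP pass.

bond 0 |GY1
bond 1 |GY1
bond 2 |J2
bond 3 |J3
bond 4 |J1
bond 5 |J3
bond 6 |J1

bond 4 stroke→J1  (source Se1 imposes e)
bond 5 stroke→J3  (Se2 fixes effort; stroke away)
bond 3 stroke→J3  (prefer integral on C1)
bond 2 stroke→J2  (only one flow-in slot at J3)
bond 1 stroke→GY1  (only one flow-in slot at J2)
bond 0 stroke→GY1  (GY1 both-in/both-out from 1)
bond 6 stroke→J1  (J1 flow already set via bond 0)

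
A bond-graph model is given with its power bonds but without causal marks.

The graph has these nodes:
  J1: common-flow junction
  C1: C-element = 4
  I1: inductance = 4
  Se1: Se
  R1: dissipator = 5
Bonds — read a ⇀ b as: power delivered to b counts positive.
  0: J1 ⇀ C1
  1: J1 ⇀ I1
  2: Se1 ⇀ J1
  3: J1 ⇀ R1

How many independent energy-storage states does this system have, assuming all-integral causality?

β2 stroke at J1  (Se1 (Se) sets effort on bond)
β0 stroke at J1  (C1: C, integral causality)
β1 stroke at I1  (prefer integral on I1)
β3 stroke at J1  (common-f at J1 fixed by 1)

2  (C1, I1 all integral)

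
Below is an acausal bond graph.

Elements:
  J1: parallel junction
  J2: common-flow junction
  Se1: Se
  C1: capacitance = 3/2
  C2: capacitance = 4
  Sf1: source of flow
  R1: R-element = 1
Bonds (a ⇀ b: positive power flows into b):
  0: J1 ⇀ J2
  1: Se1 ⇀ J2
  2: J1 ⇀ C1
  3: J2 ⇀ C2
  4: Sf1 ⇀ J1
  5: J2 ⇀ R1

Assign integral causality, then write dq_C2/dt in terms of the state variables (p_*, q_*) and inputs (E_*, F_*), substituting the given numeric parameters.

#1 stroke at J2  (Se1 fixes effort; stroke away)
#4 stroke at Sf1  (Sf1 (Sf) sets flow on bond)
#2 stroke at J1  (C1: C, integral causality)
#0 stroke at J2  (0-jn J1 has e-setter on 2)
#3 stroke at J2  (prefer integral on C2)
#5 stroke at R1  (only one flow-in slot at J2)

dq_C2/dt = E_Se1 + 2*q_C1/3 - q_C2/4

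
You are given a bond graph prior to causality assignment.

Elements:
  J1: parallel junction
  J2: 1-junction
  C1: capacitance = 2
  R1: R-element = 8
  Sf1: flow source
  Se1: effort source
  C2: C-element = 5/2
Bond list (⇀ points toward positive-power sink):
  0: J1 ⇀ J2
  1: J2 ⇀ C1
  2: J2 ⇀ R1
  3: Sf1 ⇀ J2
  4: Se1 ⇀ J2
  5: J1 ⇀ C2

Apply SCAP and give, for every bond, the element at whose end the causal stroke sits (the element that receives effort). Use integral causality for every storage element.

b0 →J2
b1 →J2
b2 →J2
b3 →Sf1
b4 →J2
b5 →J1

#3 →Sf1  (Sf1: flow source, stroke at near end)
#4 →J2  (Se1 (Se) sets effort on bond)
#0 →J2  (J2: bond 3 brought flow, rest push out)
#1 →J2  (common-f at J2 fixed by 3)
#2 →J2  (1-jn J2 has f-setter on 3)
#5 →J1  (J1 needs exactly one e-in)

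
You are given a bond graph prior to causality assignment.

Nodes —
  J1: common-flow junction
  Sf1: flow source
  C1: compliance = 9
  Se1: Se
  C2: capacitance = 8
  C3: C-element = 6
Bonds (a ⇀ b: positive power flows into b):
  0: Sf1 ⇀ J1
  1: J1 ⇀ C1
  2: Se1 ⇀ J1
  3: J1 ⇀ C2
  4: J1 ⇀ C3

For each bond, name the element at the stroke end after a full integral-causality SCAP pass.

b0 |Sf1
b1 |J1
b2 |J1
b3 |J1
b4 |J1

β0 stroke→Sf1  (Sf1 (Sf) sets flow on bond)
β2 stroke→J1  (source Se1 imposes e)
β1 stroke→J1  (1-jn J1 has f-setter on 0)
β3 stroke→J1  (common-f at J1 fixed by 0)
β4 stroke→J1  (1-jn J1 has f-setter on 0)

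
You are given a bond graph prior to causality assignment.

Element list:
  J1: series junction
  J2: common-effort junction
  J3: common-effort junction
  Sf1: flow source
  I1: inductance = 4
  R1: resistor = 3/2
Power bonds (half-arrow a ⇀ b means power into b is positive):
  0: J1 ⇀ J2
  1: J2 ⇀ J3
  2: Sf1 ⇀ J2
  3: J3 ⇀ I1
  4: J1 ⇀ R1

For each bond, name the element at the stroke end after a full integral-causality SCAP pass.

#0 stroke at J2
#1 stroke at J3
#2 stroke at Sf1
#3 stroke at I1
#4 stroke at J1

β2 stroke at Sf1  (Sf1 fixes flow; stroke at Sf1)
β3 stroke at I1  (I1: I, integral causality)
β1 stroke at J3  (closing 0-jn rule on J3)
β0 stroke at J2  (only one effort-in slot at J2)
β4 stroke at J1  (1-jn J1 has f-setter on 0)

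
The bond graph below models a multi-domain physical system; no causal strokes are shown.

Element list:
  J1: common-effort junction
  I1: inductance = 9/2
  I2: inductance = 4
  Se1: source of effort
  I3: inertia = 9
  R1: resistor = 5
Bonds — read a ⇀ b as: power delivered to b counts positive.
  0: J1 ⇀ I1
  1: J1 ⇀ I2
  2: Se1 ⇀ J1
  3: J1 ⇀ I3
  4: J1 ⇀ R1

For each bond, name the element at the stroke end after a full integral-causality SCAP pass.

b0 stroke→I1
b1 stroke→I2
b2 stroke→J1
b3 stroke→I3
b4 stroke→R1

β2 stroke at J1  (Se1 (Se) sets effort on bond)
β0 stroke at I1  (J1 effort already set via bond 2)
β1 stroke at I2  (J1 effort already set via bond 2)
β3 stroke at I3  (0-jn J1 has e-setter on 2)
β4 stroke at R1  (J1: bond 2 brought effort, rest push out)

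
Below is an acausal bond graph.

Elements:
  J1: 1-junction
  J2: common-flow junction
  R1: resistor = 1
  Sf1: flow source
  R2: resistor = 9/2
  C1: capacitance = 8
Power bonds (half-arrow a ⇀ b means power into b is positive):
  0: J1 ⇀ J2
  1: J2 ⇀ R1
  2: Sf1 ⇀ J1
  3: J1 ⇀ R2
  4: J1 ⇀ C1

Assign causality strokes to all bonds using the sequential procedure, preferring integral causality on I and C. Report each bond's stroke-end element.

bond 2 stroke→Sf1  (Sf1: flow source, stroke at near end)
bond 0 stroke→J1  (J1: bond 2 brought flow, rest push out)
bond 3 stroke→J1  (J1: bond 2 brought flow, rest push out)
bond 4 stroke→J1  (common-f at J1 fixed by 2)
bond 1 stroke→J2  (1-jn J2 has f-setter on 0)

#0 →J1
#1 →J2
#2 →Sf1
#3 →J1
#4 →J1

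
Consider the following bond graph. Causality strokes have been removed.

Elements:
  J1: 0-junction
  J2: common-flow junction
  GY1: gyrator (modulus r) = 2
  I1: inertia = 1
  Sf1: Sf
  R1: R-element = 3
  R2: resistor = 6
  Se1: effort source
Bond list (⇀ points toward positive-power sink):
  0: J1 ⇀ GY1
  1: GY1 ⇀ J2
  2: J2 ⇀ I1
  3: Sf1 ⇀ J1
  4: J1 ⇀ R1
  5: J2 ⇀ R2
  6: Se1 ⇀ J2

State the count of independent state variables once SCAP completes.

β3 →Sf1  (source Sf1 imposes f)
β6 →J2  (Se1 (Se) sets effort on bond)
β2 →I1  (I1 integral (f out))
β1 →J2  (J2 flow already set via bond 2)
β5 →J2  (common-f at J2 fixed by 2)
β0 →J1  (GY1: gyrator matches bond 1)
β4 →R1  (0-jn J1 has e-setter on 0)

1  (I1 all integral)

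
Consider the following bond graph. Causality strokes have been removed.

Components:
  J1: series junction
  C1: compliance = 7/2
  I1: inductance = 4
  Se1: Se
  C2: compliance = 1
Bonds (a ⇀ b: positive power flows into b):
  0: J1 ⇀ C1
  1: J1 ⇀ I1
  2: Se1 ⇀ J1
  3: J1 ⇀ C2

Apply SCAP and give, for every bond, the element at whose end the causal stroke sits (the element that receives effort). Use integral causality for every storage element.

bond 2 stroke→J1  (Se1: effort source, stroke at far end)
bond 0 stroke→J1  (C1 integral (e out))
bond 1 stroke→I1  (I1 integral (f out))
bond 3 stroke→J1  (J1 flow already set via bond 1)

bond 0 stroke at J1
bond 1 stroke at I1
bond 2 stroke at J1
bond 3 stroke at J1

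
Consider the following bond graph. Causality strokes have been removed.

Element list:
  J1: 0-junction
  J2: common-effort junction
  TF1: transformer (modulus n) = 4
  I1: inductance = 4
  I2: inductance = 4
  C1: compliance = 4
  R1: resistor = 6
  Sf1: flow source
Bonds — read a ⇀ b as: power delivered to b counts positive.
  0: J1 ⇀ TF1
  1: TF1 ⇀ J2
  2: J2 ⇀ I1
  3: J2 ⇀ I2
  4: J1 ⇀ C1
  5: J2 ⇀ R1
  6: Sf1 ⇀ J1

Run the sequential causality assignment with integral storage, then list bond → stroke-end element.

β6 stroke at Sf1  (Sf1 fixes flow; stroke at Sf1)
β2 stroke at I1  (prefer integral on I1)
β3 stroke at I2  (I2 integral (f out))
β4 stroke at J1  (C1: C, integral causality)
β0 stroke at TF1  (0-jn J1 has e-setter on 4)
β1 stroke at J2  (through TF1, causality passes straight; one stroke at TF1)
β5 stroke at R1  (0-jn J2 has e-setter on 1)

β0 stroke→TF1
β1 stroke→J2
β2 stroke→I1
β3 stroke→I2
β4 stroke→J1
β5 stroke→R1
β6 stroke→Sf1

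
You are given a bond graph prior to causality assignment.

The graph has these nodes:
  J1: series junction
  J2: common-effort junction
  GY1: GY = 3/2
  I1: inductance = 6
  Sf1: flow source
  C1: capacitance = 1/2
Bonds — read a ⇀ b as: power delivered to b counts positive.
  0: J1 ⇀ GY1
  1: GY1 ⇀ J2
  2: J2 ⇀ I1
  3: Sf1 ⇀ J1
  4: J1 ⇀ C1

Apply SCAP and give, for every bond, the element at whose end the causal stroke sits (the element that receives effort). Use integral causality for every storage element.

#0 stroke→J1
#1 stroke→J2
#2 stroke→I1
#3 stroke→Sf1
#4 stroke→J1

b3 →Sf1  (Sf1 (Sf) sets flow on bond)
b0 →J1  (J1 flow already set via bond 3)
b4 →J1  (J1: bond 3 brought flow, rest push out)
b1 →J2  (through GY1, causality inverts; strokes same side of GY1)
b2 →I1  (common-e at J2 fixed by 1)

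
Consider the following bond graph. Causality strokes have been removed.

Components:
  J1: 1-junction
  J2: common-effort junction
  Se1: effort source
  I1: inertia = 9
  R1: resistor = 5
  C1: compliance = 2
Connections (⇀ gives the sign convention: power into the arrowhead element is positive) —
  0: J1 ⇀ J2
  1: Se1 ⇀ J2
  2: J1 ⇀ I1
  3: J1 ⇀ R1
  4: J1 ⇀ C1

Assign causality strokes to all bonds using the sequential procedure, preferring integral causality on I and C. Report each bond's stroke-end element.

bond 1 stroke at J2  (Se1 (Se) sets effort on bond)
bond 0 stroke at J1  (J2: bond 1 brought effort, rest push out)
bond 2 stroke at I1  (I1 outputs flow p/I1)
bond 3 stroke at J1  (J1: bond 2 brought flow, rest push out)
bond 4 stroke at J1  (common-f at J1 fixed by 2)

bond 0 stroke at J1
bond 1 stroke at J2
bond 2 stroke at I1
bond 3 stroke at J1
bond 4 stroke at J1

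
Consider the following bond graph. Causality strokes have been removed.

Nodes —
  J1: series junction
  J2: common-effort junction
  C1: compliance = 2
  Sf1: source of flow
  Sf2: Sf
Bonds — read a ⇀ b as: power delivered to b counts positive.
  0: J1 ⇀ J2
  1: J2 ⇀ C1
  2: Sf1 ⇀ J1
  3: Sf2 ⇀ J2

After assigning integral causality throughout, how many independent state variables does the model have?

1  (C1 all integral)

#2 |Sf1  (Sf1 (Sf) sets flow on bond)
#3 |Sf2  (Sf2 (Sf) sets flow on bond)
#0 |J1  (1-jn J1 has f-setter on 2)
#1 |J2  (J2 needs exactly one e-in)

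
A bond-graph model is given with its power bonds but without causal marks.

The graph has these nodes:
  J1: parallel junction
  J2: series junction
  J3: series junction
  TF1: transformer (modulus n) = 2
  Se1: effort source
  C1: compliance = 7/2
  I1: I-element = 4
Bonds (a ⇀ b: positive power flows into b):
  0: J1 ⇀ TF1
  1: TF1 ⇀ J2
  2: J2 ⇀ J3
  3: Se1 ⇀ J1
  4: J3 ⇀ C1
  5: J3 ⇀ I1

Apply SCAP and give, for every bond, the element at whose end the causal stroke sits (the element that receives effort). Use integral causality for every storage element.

#3 stroke→J1  (Se1 fixes effort; stroke away)
#0 stroke→TF1  (J1: bond 3 brought effort, rest push out)
#1 stroke→J2  (TF1: transformer flips bond 0)
#2 stroke→J3  (J2 needs exactly one f-in)
#4 stroke→J3  (C1 outputs effort q/C1)
#5 stroke→I1  (only one flow-in slot at J3)

#0 →TF1
#1 →J2
#2 →J3
#3 →J1
#4 →J3
#5 →I1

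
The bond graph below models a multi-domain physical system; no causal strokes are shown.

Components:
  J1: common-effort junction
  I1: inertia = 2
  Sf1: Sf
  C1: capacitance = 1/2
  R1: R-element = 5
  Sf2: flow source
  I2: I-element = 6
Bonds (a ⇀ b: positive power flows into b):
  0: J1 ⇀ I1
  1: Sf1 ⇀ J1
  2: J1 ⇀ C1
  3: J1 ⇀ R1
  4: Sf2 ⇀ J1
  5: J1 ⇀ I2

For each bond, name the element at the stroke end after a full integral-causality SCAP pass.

bond 0 →I1
bond 1 →Sf1
bond 2 →J1
bond 3 →R1
bond 4 →Sf2
bond 5 →I2

bond 1 |Sf1  (source Sf1 imposes f)
bond 4 |Sf2  (Sf2: flow source, stroke at near end)
bond 0 |I1  (prefer integral on I1)
bond 2 |J1  (C1 outputs effort q/C1)
bond 3 |R1  (J1 effort already set via bond 2)
bond 5 |I2  (J1: bond 2 brought effort, rest push out)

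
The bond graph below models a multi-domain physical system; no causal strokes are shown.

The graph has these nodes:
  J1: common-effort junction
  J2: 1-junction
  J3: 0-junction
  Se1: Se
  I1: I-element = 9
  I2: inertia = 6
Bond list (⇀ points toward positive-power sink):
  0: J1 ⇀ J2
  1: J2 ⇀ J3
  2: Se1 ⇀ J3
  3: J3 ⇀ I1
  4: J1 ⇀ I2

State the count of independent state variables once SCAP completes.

b2 stroke→J3  (source Se1 imposes e)
b1 stroke→J2  (0-jn J3 has e-setter on 2)
b3 stroke→I1  (common-e at J3 fixed by 2)
b0 stroke→J1  (J2 needs exactly one f-in)
b4 stroke→I2  (J1 effort already set via bond 0)

2  (I1, I2 all integral)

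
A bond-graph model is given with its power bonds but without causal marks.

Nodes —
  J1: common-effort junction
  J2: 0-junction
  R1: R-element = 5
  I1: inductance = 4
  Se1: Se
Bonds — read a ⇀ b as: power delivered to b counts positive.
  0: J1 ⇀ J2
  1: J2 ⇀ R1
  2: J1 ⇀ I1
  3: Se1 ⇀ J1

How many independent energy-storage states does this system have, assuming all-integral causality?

#3 |J1  (source Se1 imposes e)
#0 |J2  (common-e at J1 fixed by 3)
#2 |I1  (common-e at J1 fixed by 3)
#1 |R1  (J2 effort already set via bond 0)

1  (I1 all integral)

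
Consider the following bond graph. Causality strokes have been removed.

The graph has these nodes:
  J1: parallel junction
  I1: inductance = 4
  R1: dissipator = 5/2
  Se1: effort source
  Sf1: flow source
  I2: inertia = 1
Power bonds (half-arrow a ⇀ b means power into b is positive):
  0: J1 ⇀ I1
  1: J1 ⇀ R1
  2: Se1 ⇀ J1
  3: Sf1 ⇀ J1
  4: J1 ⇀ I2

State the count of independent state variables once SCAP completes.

2  (I1, I2 all integral)

#2 →J1  (source Se1 imposes e)
#3 →Sf1  (Sf1: flow source, stroke at near end)
#0 →I1  (0-jn J1 has e-setter on 2)
#1 →R1  (common-e at J1 fixed by 2)
#4 →I2  (J1: bond 2 brought effort, rest push out)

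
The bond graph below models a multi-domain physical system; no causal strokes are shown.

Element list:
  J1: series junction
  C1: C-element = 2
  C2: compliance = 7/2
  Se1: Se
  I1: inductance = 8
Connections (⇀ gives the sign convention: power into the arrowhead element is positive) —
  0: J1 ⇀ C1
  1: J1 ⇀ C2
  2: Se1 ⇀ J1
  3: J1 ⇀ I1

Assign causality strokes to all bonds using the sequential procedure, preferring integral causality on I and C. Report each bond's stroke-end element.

b0 stroke→J1
b1 stroke→J1
b2 stroke→J1
b3 stroke→I1

#2 |J1  (Se1: effort source, stroke at far end)
#0 |J1  (C1 outputs effort q/C1)
#1 |J1  (C2 outputs effort q/C2)
#3 |I1  (J1: last free bond brings flow in)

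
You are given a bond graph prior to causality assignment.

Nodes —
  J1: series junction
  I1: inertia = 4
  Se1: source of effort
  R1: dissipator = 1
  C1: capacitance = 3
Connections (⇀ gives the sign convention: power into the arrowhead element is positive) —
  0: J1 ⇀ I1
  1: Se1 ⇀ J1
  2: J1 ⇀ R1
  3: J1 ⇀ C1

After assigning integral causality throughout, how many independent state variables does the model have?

2  (C1, I1 all integral)

#1 |J1  (Se1 (Se) sets effort on bond)
#0 |I1  (I1 outputs flow p/I1)
#2 |J1  (common-f at J1 fixed by 0)
#3 |J1  (J1: bond 0 brought flow, rest push out)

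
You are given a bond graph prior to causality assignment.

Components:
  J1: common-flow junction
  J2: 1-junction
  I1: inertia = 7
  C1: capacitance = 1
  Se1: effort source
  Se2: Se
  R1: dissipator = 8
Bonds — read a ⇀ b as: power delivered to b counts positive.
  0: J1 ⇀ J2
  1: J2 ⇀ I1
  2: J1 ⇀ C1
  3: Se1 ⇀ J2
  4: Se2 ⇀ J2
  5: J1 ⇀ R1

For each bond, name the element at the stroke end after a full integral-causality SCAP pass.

bond 0 stroke→J2
bond 1 stroke→I1
bond 2 stroke→J1
bond 3 stroke→J2
bond 4 stroke→J2
bond 5 stroke→J1

bond 3 stroke→J2  (Se1: effort source, stroke at far end)
bond 4 stroke→J2  (Se2 fixes effort; stroke away)
bond 1 stroke→I1  (I1 outputs flow p/I1)
bond 0 stroke→J2  (common-f at J2 fixed by 1)
bond 2 stroke→J1  (1-jn J1 has f-setter on 0)
bond 5 stroke→J1  (J1: bond 0 brought flow, rest push out)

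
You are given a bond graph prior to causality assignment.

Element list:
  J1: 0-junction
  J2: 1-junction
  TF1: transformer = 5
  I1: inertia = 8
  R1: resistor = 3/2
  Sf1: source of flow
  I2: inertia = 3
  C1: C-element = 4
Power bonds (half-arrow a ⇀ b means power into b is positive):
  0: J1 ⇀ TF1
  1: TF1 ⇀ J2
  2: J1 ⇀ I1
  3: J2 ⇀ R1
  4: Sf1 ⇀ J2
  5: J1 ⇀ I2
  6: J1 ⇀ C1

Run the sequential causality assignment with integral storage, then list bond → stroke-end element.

b4 stroke at Sf1  (source Sf1 imposes f)
b1 stroke at J2  (common-f at J2 fixed by 4)
b3 stroke at J2  (J2: bond 4 brought flow, rest push out)
b0 stroke at TF1  (through TF1, causality passes straight; one stroke at TF1)
b2 stroke at I1  (I1 outputs flow p/I1)
b5 stroke at I2  (I2 outputs flow p/I2)
b6 stroke at J1  (J1 needs exactly one e-in)

b0 stroke at TF1
b1 stroke at J2
b2 stroke at I1
b3 stroke at J2
b4 stroke at Sf1
b5 stroke at I2
b6 stroke at J1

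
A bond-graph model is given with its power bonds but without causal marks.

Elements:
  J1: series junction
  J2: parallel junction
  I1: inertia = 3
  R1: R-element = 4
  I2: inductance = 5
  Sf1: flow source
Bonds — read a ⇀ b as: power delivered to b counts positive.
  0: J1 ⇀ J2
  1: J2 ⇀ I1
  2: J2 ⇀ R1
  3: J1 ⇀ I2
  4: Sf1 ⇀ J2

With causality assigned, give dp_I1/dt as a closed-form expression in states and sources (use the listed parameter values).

dp_I1/dt = 4*F_Sf1 - 4*p_I1/3 + 4*p_I2/5

β4 →Sf1  (Sf1: flow source, stroke at near end)
β1 →I1  (prefer integral on I1)
β3 →I2  (I2 outputs flow p/I2)
β0 →J1  (1-jn J1 has f-setter on 3)
β2 →J2  (only one effort-in slot at J2)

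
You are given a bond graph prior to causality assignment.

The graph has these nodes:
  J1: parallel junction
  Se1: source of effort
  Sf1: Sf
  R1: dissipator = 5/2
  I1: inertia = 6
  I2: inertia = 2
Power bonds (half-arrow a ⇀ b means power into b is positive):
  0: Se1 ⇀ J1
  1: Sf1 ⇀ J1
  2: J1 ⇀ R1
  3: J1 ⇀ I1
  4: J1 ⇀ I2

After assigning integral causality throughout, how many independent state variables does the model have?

bond 0 |J1  (Se1: effort source, stroke at far end)
bond 1 |Sf1  (Sf1: flow source, stroke at near end)
bond 2 |R1  (0-jn J1 has e-setter on 0)
bond 3 |I1  (common-e at J1 fixed by 0)
bond 4 |I2  (common-e at J1 fixed by 0)

2  (I1, I2 all integral)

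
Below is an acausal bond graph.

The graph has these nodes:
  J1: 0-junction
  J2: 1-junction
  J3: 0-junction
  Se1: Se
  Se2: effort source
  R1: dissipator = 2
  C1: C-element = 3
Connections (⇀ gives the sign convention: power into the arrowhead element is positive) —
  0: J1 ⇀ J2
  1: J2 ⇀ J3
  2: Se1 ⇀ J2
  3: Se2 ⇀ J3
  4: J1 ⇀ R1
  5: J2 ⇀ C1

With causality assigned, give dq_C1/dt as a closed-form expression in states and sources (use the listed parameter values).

dq_C1/dt = E_Se1/2 - E_Se2/2 - q_C1/6

bond 2 |J2  (Se1 (Se) sets effort on bond)
bond 3 |J3  (Se2: effort source, stroke at far end)
bond 1 |J2  (J3 effort already set via bond 3)
bond 5 |J2  (prefer integral on C1)
bond 0 |J1  (J2 needs exactly one f-in)
bond 4 |R1  (J1 effort already set via bond 0)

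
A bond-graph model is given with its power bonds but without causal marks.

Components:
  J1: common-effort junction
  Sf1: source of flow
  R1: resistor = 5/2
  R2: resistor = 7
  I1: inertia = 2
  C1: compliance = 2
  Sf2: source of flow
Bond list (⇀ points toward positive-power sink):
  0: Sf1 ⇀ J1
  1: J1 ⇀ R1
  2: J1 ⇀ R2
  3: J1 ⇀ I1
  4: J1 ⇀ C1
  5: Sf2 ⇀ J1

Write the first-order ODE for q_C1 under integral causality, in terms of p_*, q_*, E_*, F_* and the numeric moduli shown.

β0 stroke→Sf1  (source Sf1 imposes f)
β5 stroke→Sf2  (source Sf2 imposes f)
β3 stroke→I1  (I1 integral (f out))
β4 stroke→J1  (C1 outputs effort q/C1)
β1 stroke→R1  (J1: bond 4 brought effort, rest push out)
β2 stroke→R2  (0-jn J1 has e-setter on 4)

dq_C1/dt = F_Sf1 + F_Sf2 - p_I1/2 - 19*q_C1/70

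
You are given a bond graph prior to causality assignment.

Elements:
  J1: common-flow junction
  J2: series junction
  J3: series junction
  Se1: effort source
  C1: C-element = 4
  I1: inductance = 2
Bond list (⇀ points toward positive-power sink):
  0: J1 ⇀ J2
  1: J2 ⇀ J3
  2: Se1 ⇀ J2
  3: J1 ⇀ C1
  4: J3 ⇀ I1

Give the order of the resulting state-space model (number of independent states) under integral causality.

#2 stroke→J2  (Se1: effort source, stroke at far end)
#3 stroke→J1  (C1 outputs effort q/C1)
#0 stroke→J2  (J1: last free bond brings flow in)
#1 stroke→J3  (only one flow-in slot at J2)
#4 stroke→I1  (J3 needs exactly one f-in)

2  (C1, I1 all integral)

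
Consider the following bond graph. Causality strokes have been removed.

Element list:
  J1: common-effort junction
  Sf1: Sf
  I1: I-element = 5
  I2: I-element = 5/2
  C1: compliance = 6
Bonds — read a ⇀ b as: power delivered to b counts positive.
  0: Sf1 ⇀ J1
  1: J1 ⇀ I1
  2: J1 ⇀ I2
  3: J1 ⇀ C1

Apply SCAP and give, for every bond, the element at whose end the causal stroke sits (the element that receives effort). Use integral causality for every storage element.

bond 0 →Sf1  (Sf1 fixes flow; stroke at Sf1)
bond 1 →I1  (I1 integral (f out))
bond 2 →I2  (I2: I, integral causality)
bond 3 →J1  (closing 0-jn rule on J1)

b0 →Sf1
b1 →I1
b2 →I2
b3 →J1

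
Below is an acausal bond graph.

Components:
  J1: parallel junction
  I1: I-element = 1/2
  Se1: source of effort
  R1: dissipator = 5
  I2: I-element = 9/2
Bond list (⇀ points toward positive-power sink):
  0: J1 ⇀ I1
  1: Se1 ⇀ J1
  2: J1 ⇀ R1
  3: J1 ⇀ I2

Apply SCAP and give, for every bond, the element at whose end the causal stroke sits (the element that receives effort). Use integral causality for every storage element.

#1 |J1  (Se1 (Se) sets effort on bond)
#0 |I1  (common-e at J1 fixed by 1)
#2 |R1  (J1: bond 1 brought effort, rest push out)
#3 |I2  (J1: bond 1 brought effort, rest push out)

β0 stroke at I1
β1 stroke at J1
β2 stroke at R1
β3 stroke at I2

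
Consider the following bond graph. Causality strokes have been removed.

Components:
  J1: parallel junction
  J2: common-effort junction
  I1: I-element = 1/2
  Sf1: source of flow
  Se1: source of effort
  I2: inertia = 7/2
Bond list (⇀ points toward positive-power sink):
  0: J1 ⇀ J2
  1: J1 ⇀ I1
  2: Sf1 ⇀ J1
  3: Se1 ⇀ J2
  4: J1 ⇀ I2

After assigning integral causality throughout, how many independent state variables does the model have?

2  (I1, I2 all integral)

bond 2 |Sf1  (Sf1 (Sf) sets flow on bond)
bond 3 |J2  (source Se1 imposes e)
bond 0 |J1  (0-jn J2 has e-setter on 3)
bond 1 |I1  (0-jn J1 has e-setter on 0)
bond 4 |I2  (common-e at J1 fixed by 0)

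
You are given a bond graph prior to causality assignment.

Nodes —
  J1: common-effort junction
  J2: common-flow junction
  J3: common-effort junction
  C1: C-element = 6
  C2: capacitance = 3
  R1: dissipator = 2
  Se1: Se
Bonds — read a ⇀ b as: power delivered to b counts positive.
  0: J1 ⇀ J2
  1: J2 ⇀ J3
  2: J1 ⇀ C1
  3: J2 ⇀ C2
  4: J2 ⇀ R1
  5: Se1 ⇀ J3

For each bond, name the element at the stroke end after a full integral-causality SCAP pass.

#5 stroke at J3  (source Se1 imposes e)
#1 stroke at J2  (0-jn J3 has e-setter on 5)
#2 stroke at J1  (C1 outputs effort q/C1)
#0 stroke at J2  (common-e at J1 fixed by 2)
#3 stroke at J2  (C2 outputs effort q/C2)
#4 stroke at R1  (J2 needs exactly one f-in)

β0 →J2
β1 →J2
β2 →J1
β3 →J2
β4 →R1
β5 →J3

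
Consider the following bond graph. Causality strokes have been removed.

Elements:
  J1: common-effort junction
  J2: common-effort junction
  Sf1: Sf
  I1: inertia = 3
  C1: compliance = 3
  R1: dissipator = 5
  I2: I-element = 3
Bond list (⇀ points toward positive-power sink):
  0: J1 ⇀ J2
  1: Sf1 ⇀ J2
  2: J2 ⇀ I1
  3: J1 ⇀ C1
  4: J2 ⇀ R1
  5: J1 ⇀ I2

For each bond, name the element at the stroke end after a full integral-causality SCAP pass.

b1 stroke→Sf1  (source Sf1 imposes f)
b2 stroke→I1  (I1: I, integral causality)
b3 stroke→J1  (C1 integral (e out))
b0 stroke→J2  (J1 effort already set via bond 3)
b5 stroke→I2  (common-e at J1 fixed by 3)
b4 stroke→R1  (J2: bond 0 brought effort, rest push out)

#0 |J2
#1 |Sf1
#2 |I1
#3 |J1
#4 |R1
#5 |I2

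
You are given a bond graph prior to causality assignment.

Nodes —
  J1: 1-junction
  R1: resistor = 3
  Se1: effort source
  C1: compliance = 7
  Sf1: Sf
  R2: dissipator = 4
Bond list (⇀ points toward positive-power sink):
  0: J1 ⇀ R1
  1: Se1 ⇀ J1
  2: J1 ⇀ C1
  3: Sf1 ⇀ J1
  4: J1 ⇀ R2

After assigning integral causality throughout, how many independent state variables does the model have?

1  (C1 all integral)

#1 →J1  (Se1: effort source, stroke at far end)
#3 →Sf1  (Sf1: flow source, stroke at near end)
#0 →J1  (1-jn J1 has f-setter on 3)
#2 →J1  (1-jn J1 has f-setter on 3)
#4 →J1  (J1: bond 3 brought flow, rest push out)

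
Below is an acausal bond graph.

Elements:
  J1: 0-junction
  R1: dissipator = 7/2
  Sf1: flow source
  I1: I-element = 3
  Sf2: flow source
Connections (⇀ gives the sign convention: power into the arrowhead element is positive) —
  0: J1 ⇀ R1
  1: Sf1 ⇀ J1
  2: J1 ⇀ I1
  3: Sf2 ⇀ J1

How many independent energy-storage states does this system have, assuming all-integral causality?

1  (I1 all integral)

#1 stroke→Sf1  (Sf1 (Sf) sets flow on bond)
#3 stroke→Sf2  (Sf2 (Sf) sets flow on bond)
#2 stroke→I1  (I1 outputs flow p/I1)
#0 stroke→J1  (J1: last free bond brings effort in)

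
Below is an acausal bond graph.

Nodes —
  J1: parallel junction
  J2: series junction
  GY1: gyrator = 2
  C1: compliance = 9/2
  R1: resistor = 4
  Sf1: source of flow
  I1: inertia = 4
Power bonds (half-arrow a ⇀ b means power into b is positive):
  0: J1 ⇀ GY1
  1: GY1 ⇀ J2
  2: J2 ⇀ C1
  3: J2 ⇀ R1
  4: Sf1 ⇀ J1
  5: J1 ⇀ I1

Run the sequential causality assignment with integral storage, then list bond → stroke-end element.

β4 |Sf1  (Sf1: flow source, stroke at near end)
β2 |J2  (C1 integral (e out))
β5 |I1  (I1 outputs flow p/I1)
β0 |J1  (closing 0-jn rule on J1)
β1 |J2  (through GY1, causality inverts; strokes same side of GY1)
β3 |R1  (closing 1-jn rule on J2)

β0 →J1
β1 →J2
β2 →J2
β3 →R1
β4 →Sf1
β5 →I1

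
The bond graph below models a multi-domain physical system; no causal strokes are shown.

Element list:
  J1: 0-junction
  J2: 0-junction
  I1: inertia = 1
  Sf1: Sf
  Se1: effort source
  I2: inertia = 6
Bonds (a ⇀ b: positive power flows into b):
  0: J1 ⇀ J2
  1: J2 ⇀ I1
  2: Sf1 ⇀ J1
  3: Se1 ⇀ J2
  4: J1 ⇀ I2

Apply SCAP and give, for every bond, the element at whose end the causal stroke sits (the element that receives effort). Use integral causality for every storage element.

b2 stroke→Sf1  (Sf1 fixes flow; stroke at Sf1)
b3 stroke→J2  (Se1 fixes effort; stroke away)
b0 stroke→J1  (0-jn J2 has e-setter on 3)
b1 stroke→I1  (0-jn J2 has e-setter on 3)
b4 stroke→I2  (common-e at J1 fixed by 0)

bond 0 →J1
bond 1 →I1
bond 2 →Sf1
bond 3 →J2
bond 4 →I2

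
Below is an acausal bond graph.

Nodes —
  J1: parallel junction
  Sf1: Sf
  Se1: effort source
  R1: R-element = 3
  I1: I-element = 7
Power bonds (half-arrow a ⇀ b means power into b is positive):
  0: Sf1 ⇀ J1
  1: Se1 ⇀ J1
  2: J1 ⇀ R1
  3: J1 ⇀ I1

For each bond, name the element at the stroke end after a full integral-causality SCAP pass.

bond 0 stroke→Sf1
bond 1 stroke→J1
bond 2 stroke→R1
bond 3 stroke→I1

#0 |Sf1  (source Sf1 imposes f)
#1 |J1  (Se1 fixes effort; stroke away)
#2 |R1  (common-e at J1 fixed by 1)
#3 |I1  (common-e at J1 fixed by 1)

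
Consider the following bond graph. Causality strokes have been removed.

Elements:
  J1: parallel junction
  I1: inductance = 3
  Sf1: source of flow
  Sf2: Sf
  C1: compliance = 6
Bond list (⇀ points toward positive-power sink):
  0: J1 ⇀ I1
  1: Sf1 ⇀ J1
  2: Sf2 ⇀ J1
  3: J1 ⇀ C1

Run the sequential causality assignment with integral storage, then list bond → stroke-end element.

bond 0 stroke at I1
bond 1 stroke at Sf1
bond 2 stroke at Sf2
bond 3 stroke at J1

β1 |Sf1  (source Sf1 imposes f)
β2 |Sf2  (Sf2 (Sf) sets flow on bond)
β0 |I1  (I1: I, integral causality)
β3 |J1  (J1 needs exactly one e-in)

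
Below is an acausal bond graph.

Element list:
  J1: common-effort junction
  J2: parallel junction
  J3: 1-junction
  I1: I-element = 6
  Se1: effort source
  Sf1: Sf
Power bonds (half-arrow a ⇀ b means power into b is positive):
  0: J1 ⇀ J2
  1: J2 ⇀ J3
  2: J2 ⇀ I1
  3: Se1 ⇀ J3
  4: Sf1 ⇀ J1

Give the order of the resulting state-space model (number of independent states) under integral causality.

1  (I1 all integral)

β3 stroke→J3  (Se1 fixes effort; stroke away)
β4 stroke→Sf1  (Sf1 (Sf) sets flow on bond)
β0 stroke→J1  (only one effort-in slot at J1)
β1 stroke→J2  (J3 needs exactly one f-in)
β2 stroke→I1  (J2 effort already set via bond 1)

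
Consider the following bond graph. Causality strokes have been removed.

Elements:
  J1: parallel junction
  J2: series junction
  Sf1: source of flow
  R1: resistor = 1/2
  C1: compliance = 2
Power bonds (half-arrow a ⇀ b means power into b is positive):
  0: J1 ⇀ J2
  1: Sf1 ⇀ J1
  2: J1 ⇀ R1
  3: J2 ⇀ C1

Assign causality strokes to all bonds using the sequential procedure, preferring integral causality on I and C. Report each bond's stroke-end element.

bond 1 →Sf1  (Sf1 fixes flow; stroke at Sf1)
bond 3 →J2  (prefer integral on C1)
bond 0 →J1  (closing 1-jn rule on J2)
bond 2 →R1  (J1 effort already set via bond 0)

b0 |J1
b1 |Sf1
b2 |R1
b3 |J2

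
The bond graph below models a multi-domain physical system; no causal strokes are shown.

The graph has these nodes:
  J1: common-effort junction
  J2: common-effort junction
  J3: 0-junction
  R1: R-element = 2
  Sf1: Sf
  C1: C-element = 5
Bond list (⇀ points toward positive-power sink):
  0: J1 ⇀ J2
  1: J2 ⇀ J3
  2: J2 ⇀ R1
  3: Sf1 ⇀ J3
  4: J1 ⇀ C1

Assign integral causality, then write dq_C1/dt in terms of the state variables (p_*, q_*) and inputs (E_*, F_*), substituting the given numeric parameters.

b3 |Sf1  (Sf1 (Sf) sets flow on bond)
b1 |J3  (J3: last free bond brings effort in)
b4 |J1  (C1 integral (e out))
b0 |J2  (common-e at J1 fixed by 4)
b2 |R1  (0-jn J2 has e-setter on 0)

dq_C1/dt = F_Sf1 - q_C1/10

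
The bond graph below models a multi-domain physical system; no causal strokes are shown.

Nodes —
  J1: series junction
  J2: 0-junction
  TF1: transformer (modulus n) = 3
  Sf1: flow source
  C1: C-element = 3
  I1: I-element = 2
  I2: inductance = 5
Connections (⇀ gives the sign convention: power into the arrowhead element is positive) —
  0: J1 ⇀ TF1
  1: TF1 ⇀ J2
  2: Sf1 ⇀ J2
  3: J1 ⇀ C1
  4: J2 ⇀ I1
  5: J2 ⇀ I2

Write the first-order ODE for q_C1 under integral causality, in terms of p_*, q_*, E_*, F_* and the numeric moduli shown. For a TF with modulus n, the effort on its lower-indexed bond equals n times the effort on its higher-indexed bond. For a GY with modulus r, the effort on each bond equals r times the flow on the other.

dq_C1/dt = -F_Sf1/3 + p_I1/6 + p_I2/15

β2 stroke at Sf1  (source Sf1 imposes f)
β3 stroke at J1  (C1: C, integral causality)
β0 stroke at TF1  (only one flow-in slot at J1)
β1 stroke at J2  (TF1 one-in-one-out from 0)
β4 stroke at I1  (0-jn J2 has e-setter on 1)
β5 stroke at I2  (common-e at J2 fixed by 1)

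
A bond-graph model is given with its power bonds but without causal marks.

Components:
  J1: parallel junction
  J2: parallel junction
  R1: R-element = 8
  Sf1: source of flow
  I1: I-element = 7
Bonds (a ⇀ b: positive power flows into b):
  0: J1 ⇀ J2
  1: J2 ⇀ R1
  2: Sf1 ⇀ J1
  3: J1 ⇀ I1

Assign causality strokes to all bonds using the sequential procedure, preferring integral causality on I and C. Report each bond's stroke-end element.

β2 →Sf1  (Sf1: flow source, stroke at near end)
β3 →I1  (I1 integral (f out))
β0 →J1  (closing 0-jn rule on J1)
β1 →J2  (J2 needs exactly one e-in)

bond 0 |J1
bond 1 |J2
bond 2 |Sf1
bond 3 |I1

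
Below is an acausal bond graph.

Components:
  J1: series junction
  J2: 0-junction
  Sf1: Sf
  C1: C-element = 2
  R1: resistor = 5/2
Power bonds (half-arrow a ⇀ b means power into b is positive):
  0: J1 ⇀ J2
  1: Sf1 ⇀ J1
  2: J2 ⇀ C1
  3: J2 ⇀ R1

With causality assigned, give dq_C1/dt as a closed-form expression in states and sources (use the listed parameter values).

#1 |Sf1  (Sf1: flow source, stroke at near end)
#0 |J1  (1-jn J1 has f-setter on 1)
#2 |J2  (C1 integral (e out))
#3 |R1  (J2 effort already set via bond 2)

dq_C1/dt = F_Sf1 - q_C1/5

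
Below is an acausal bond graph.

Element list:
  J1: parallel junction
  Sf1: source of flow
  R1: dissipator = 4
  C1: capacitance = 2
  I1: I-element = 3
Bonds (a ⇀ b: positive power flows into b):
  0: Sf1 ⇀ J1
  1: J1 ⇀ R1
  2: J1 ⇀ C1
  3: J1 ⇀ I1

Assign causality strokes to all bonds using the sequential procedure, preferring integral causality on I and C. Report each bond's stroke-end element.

b0 →Sf1  (Sf1 (Sf) sets flow on bond)
b2 →J1  (C1: C, integral causality)
b1 →R1  (J1: bond 2 brought effort, rest push out)
b3 →I1  (common-e at J1 fixed by 2)

#0 stroke at Sf1
#1 stroke at R1
#2 stroke at J1
#3 stroke at I1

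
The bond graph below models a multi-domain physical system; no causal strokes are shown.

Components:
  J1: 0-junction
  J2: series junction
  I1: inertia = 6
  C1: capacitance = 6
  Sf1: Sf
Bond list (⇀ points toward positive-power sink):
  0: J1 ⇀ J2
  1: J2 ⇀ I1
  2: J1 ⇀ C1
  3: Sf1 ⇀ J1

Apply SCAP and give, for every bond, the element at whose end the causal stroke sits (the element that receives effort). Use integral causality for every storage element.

β3 stroke→Sf1  (Sf1 fixes flow; stroke at Sf1)
β1 stroke→I1  (I1 integral (f out))
β0 stroke→J2  (common-f at J2 fixed by 1)
β2 stroke→J1  (J1 needs exactly one e-in)

β0 stroke at J2
β1 stroke at I1
β2 stroke at J1
β3 stroke at Sf1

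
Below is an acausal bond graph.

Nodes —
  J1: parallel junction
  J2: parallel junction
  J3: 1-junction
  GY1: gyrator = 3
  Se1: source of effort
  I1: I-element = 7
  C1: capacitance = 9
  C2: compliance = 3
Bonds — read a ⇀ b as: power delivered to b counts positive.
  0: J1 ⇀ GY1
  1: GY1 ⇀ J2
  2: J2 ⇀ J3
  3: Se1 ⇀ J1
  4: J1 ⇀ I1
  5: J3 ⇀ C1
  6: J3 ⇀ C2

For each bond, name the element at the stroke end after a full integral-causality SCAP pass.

b3 →J1  (Se1 (Se) sets effort on bond)
b0 →GY1  (0-jn J1 has e-setter on 3)
b4 →I1  (J1 effort already set via bond 3)
b1 →GY1  (GY1 both-in/both-out from 0)
b2 →J2  (only one effort-in slot at J2)
b5 →J3  (J3: bond 2 brought flow, rest push out)
b6 →J3  (1-jn J3 has f-setter on 2)

β0 →GY1
β1 →GY1
β2 →J2
β3 →J1
β4 →I1
β5 →J3
β6 →J3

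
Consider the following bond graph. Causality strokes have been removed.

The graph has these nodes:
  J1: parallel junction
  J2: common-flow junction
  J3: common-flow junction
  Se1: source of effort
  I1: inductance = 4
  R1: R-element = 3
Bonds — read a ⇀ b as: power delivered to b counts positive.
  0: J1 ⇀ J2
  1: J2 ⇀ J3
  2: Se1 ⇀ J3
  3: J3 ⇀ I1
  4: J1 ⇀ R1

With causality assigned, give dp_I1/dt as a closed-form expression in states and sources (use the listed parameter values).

dp_I1/dt = E_Se1 - 3*p_I1/4

bond 2 |J3  (Se1 fixes effort; stroke away)
bond 3 |I1  (I1 outputs flow p/I1)
bond 1 |J3  (J3: bond 3 brought flow, rest push out)
bond 0 |J2  (1-jn J2 has f-setter on 1)
bond 4 |J1  (J1 needs exactly one e-in)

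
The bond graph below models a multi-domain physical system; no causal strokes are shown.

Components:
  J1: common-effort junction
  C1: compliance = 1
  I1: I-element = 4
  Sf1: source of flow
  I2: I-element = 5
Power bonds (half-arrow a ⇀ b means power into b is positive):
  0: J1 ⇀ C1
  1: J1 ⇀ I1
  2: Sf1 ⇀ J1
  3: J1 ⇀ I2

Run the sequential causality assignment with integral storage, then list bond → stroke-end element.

bond 0 stroke→J1
bond 1 stroke→I1
bond 2 stroke→Sf1
bond 3 stroke→I2

#2 →Sf1  (Sf1 fixes flow; stroke at Sf1)
#0 →J1  (C1: C, integral causality)
#1 →I1  (0-jn J1 has e-setter on 0)
#3 →I2  (common-e at J1 fixed by 0)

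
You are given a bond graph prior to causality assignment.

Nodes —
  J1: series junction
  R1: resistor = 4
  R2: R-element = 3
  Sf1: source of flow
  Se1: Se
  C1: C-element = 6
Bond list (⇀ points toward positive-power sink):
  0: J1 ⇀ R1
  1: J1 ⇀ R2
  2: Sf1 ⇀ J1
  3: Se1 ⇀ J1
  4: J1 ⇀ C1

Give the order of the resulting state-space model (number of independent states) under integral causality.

β2 |Sf1  (Sf1 (Sf) sets flow on bond)
β3 |J1  (source Se1 imposes e)
β0 |J1  (J1: bond 2 brought flow, rest push out)
β1 |J1  (J1: bond 2 brought flow, rest push out)
β4 |J1  (common-f at J1 fixed by 2)

1  (C1 all integral)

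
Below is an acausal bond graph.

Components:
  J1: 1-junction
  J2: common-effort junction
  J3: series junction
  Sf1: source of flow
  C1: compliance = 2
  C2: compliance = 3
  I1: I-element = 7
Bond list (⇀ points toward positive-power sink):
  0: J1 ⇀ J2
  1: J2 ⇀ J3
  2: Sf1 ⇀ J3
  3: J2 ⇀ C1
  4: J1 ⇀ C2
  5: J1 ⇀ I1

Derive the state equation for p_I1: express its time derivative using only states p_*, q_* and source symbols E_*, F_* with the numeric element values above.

dp_I1/dt = -q_C1/2 - q_C2/3

#2 stroke at Sf1  (source Sf1 imposes f)
#1 stroke at J3  (J3 flow already set via bond 2)
#3 stroke at J2  (C1 integral (e out))
#0 stroke at J1  (common-e at J2 fixed by 3)
#4 stroke at J1  (C2 outputs effort q/C2)
#5 stroke at I1  (only one flow-in slot at J1)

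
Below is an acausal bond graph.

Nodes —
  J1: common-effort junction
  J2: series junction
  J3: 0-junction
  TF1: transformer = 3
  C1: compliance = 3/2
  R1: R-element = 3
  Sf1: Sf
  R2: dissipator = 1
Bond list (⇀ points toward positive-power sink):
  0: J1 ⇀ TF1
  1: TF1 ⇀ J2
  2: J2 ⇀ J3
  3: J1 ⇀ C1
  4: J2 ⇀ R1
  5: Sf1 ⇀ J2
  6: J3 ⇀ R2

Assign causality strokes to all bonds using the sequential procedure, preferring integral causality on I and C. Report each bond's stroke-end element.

b0 |TF1
b1 |J2
b2 |J2
b3 |J1
b4 |J2
b5 |Sf1
b6 |J3

b5 →Sf1  (Sf1: flow source, stroke at near end)
b1 →J2  (J2: bond 5 brought flow, rest push out)
b2 →J2  (J2 flow already set via bond 5)
b4 →J2  (J2 flow already set via bond 5)
b6 →J3  (only one effort-in slot at J3)
b0 →TF1  (through TF1, causality passes straight; one stroke at TF1)
b3 →J1  (only one effort-in slot at J1)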